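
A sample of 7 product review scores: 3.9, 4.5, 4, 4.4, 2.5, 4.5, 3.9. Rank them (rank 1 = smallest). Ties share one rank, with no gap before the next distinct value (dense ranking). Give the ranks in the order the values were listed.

Sorted (ascending): 2.5, 3.9, 3.9, 4, 4.4, 4.5, 4.5
The 2 values of 3.9 share dense rank 2.
The 2 values of 4.5 share dense rank 5.
Remaining distinct values take the next consecutive integers.

2, 5, 3, 4, 1, 5, 2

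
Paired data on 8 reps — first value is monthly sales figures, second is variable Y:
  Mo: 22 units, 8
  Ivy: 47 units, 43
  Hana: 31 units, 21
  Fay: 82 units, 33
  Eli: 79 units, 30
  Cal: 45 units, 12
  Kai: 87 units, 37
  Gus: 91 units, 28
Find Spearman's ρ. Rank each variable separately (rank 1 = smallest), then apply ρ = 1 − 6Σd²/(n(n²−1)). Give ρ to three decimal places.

0.595

Ranks of variable 1: 1, 4, 2, 6, 5, 3, 7, 8
Ranks of variable 2: 1, 8, 3, 6, 5, 2, 7, 4
d = r₁ − r₂: 0, -4, -1, 0, 0, 1, 0, 4
d²: 0, 16, 1, 0, 0, 1, 0, 16; Σd² = 34
ρ = 1 − 6·34/(8·63) = 1 − 204/504 = 0.595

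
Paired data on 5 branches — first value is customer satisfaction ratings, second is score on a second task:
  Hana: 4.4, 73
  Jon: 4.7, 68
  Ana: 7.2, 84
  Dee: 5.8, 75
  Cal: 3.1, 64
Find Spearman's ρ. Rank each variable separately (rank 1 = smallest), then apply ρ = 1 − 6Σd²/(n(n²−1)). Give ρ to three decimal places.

0.900

Ranks of variable 1: 2, 3, 5, 4, 1
Ranks of variable 2: 3, 2, 5, 4, 1
d = r₁ − r₂: -1, 1, 0, 0, 0
d²: 1, 1, 0, 0, 0; Σd² = 2
ρ = 1 − 6·2/(5·24) = 1 − 12/120 = 0.900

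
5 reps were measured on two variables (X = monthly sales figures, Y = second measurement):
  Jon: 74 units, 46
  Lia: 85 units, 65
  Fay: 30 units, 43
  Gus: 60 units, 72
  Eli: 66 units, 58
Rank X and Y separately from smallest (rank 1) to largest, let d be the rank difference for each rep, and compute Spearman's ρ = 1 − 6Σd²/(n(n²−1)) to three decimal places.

Ranks of variable 1: 4, 5, 1, 2, 3
Ranks of variable 2: 2, 4, 1, 5, 3
d = r₁ − r₂: 2, 1, 0, -3, 0
d²: 4, 1, 0, 9, 0; Σd² = 14
ρ = 1 − 6·14/(5·24) = 1 − 84/120 = 0.300

0.300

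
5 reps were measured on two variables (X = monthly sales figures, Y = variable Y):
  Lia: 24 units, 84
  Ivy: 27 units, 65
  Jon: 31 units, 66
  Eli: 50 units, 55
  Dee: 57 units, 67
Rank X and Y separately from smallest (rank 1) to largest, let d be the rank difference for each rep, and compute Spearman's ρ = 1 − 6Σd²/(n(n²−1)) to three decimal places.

-0.300

Ranks of variable 1: 1, 2, 3, 4, 5
Ranks of variable 2: 5, 2, 3, 1, 4
d = r₁ − r₂: -4, 0, 0, 3, 1
d²: 16, 0, 0, 9, 1; Σd² = 26
ρ = 1 − 6·26/(5·24) = 1 − 156/120 = -0.300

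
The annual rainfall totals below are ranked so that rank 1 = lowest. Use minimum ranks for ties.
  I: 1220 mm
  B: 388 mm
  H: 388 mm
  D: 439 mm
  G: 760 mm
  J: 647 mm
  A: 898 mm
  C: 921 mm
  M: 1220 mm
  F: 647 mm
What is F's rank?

Sorted (ascending): 388, 388, 439, 647, 647, 760, 898, 921, 1220, 1220
The 2 values of 388 occupy positions 1–2 → each gets rank 1.
The 2 values of 647 occupy positions 4–5 → each gets rank 4.
The 2 values of 1220 occupy positions 9–10 → each gets rank 9.
F has value 647 mm → rank 4.

4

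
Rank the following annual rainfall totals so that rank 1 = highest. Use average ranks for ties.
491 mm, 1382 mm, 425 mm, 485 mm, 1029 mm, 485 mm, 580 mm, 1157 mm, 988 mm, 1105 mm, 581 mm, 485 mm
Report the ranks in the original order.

Sorted (descending): 1382, 1157, 1105, 1029, 988, 581, 580, 491, 485, 485, 485, 425
The 3 values of 485 occupy positions 9–11 → average rank 10.

8, 1, 12, 10, 4, 10, 7, 2, 5, 3, 6, 10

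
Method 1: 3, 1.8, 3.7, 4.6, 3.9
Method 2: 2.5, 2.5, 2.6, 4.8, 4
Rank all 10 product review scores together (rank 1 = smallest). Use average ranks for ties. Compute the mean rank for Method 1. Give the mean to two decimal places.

5.60

Sorted (ascending): 1.8, 2.5, 2.5, 2.6, 3, 3.7, 3.9, 4, 4.6, 4.8
The 2 values of 2.5 occupy positions 2–3 → average rank (2+3)/2 = 2.5.
Method 1 values → pooled ranks: 3→5, 1.8→1, 3.7→6, 4.6→9, 3.9→7
Mean rank = (5 + 1 + 6 + 9 + 7) / 5 = 5.60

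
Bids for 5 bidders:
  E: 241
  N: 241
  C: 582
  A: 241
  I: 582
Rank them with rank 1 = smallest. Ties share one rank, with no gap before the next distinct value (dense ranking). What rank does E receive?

1

Sorted (ascending): 241, 241, 241, 582, 582
The 3 values of 241 share dense rank 1.
The 2 values of 582 share dense rank 2.
E has value 241 → rank 1.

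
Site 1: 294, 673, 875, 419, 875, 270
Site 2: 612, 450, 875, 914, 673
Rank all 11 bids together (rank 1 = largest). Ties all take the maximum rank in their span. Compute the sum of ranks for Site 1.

44

Sorted (descending): 914, 875, 875, 875, 673, 673, 612, 450, 419, 294, 270
The 3 values of 875 occupy positions 2–4 → each gets rank 4.
The 2 values of 673 occupy positions 5–6 → each gets rank 6.
Site 1 values → pooled ranks: 294→10, 673→6, 875→4, 419→9, 875→4, 270→11
Rank sum = 10 + 6 + 4 + 9 + 4 + 11 = 44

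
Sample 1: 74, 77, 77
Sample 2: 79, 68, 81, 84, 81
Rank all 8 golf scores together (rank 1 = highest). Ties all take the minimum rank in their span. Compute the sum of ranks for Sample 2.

Sorted (descending): 84, 81, 81, 79, 77, 77, 74, 68
The 2 values of 81 occupy positions 2–3 → each gets rank 2.
The 2 values of 77 occupy positions 5–6 → each gets rank 5.
Sample 2 values → pooled ranks: 79→4, 68→8, 81→2, 84→1, 81→2
Rank sum = 4 + 8 + 2 + 1 + 2 = 17

17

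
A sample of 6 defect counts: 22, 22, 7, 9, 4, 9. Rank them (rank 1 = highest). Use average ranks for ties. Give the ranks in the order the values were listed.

1.5, 1.5, 5, 3.5, 6, 3.5

Sorted (descending): 22, 22, 9, 9, 7, 4
The 2 values of 22 occupy positions 1–2 → average rank (1+2)/2 = 1.5.
The 2 values of 9 occupy positions 3–4 → average rank (3+4)/2 = 3.5.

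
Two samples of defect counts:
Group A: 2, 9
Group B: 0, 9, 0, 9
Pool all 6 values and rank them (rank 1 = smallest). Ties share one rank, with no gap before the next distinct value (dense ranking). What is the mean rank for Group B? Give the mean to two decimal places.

Sorted (ascending): 0, 0, 2, 9, 9, 9
The 2 values of 0 share dense rank 1.
The 3 values of 9 share dense rank 3.
Remaining distinct values take the next consecutive integers.
Group B values → pooled ranks: 0→1, 9→3, 0→1, 9→3
Mean rank = (1 + 3 + 1 + 3) / 4 = 2.00

2.00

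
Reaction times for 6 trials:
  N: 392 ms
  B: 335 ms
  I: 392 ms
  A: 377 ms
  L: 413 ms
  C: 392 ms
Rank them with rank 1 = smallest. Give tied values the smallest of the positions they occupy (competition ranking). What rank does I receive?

3

Sorted (ascending): 335, 377, 392, 392, 392, 413
The 3 values of 392 occupy positions 3–5 → each gets rank 3.
I has value 392 ms → rank 3.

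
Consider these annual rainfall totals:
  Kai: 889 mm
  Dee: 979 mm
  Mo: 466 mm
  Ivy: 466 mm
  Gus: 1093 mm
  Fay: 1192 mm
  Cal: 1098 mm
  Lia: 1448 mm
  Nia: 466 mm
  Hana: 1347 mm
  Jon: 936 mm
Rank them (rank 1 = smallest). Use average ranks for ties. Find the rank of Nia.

2

Sorted (ascending): 466, 466, 466, 889, 936, 979, 1093, 1098, 1192, 1347, 1448
The 3 values of 466 occupy positions 1–3 → average rank 2.
Nia has value 466 mm → rank 2.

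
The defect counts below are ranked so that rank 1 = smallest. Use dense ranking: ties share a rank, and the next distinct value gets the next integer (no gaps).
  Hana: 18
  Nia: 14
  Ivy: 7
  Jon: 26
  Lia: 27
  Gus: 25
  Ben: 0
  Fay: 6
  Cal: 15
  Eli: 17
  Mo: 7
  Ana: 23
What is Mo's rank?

3

Sorted (ascending): 0, 6, 7, 7, 14, 15, 17, 18, 23, 25, 26, 27
The 2 values of 7 share dense rank 3.
Remaining distinct values take the next consecutive integers.
Mo has value 7 → rank 3.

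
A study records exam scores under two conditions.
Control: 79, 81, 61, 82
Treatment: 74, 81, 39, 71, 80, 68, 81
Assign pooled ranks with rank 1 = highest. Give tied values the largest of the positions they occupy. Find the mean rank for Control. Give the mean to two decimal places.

Sorted (descending): 82, 81, 81, 81, 80, 79, 74, 71, 68, 61, 39
The 3 values of 81 occupy positions 2–4 → each gets rank 4.
Control values → pooled ranks: 79→6, 81→4, 61→10, 82→1
Mean rank = (6 + 4 + 10 + 1) / 4 = 5.25

5.25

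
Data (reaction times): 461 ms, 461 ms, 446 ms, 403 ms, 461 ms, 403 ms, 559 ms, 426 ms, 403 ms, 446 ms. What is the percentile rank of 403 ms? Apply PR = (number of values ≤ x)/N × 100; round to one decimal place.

30.0

N = 10.
Strictly below 403: 0. Equal to 403: 3.
PR = 3/10 × 100 = 30.0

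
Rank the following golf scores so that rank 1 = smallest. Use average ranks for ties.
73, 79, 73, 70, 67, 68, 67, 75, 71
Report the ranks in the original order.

Sorted (ascending): 67, 67, 68, 70, 71, 73, 73, 75, 79
The 2 values of 67 occupy positions 1–2 → average rank (1+2)/2 = 1.5.
The 2 values of 73 occupy positions 6–7 → average rank (6+7)/2 = 6.5.

6.5, 9, 6.5, 4, 1.5, 3, 1.5, 8, 5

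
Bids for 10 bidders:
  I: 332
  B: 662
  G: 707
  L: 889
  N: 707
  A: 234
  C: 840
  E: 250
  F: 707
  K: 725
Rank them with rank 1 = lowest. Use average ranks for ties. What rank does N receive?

6

Sorted (ascending): 234, 250, 332, 662, 707, 707, 707, 725, 840, 889
The 3 values of 707 occupy positions 5–7 → average rank 6.
N has value 707 → rank 6.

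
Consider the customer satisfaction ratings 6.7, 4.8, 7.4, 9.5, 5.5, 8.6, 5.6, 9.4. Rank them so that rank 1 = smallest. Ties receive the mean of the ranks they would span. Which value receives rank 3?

5.6

Sorted (ascending): 4.8, 5.5, 5.6, 6.7, 7.4, 8.6, 9.4, 9.5
No ties — each value takes its position as its rank.
Rank 3 → value 5.6.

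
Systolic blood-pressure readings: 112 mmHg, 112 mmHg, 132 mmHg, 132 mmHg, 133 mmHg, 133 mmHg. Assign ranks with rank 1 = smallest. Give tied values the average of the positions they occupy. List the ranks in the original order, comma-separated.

Sorted (ascending): 112, 112, 132, 132, 133, 133
The 2 values of 112 occupy positions 1–2 → average rank (1+2)/2 = 1.5.
The 2 values of 132 occupy positions 3–4 → average rank (3+4)/2 = 3.5.
The 2 values of 133 occupy positions 5–6 → average rank (5+6)/2 = 5.5.

1.5, 1.5, 3.5, 3.5, 5.5, 5.5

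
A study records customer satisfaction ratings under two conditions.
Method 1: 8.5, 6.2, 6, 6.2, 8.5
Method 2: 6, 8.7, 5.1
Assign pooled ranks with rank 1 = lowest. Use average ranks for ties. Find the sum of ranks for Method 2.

Sorted (ascending): 5.1, 6, 6, 6.2, 6.2, 8.5, 8.5, 8.7
The 2 values of 6 occupy positions 2–3 → average rank (2+3)/2 = 2.5.
The 2 values of 6.2 occupy positions 4–5 → average rank (4+5)/2 = 4.5.
The 2 values of 8.5 occupy positions 6–7 → average rank (6+7)/2 = 6.5.
Method 2 values → pooled ranks: 6→2.5, 8.7→8, 5.1→1
Rank sum = 2.5 + 8 + 1 = 11.5

11.5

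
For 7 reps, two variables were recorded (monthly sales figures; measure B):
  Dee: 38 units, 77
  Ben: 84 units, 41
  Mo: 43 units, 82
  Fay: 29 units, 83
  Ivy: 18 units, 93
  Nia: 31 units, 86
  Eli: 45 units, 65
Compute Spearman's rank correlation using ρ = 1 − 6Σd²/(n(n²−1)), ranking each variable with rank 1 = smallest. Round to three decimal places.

Ranks of variable 1: 4, 7, 5, 2, 1, 3, 6
Ranks of variable 2: 3, 1, 4, 5, 7, 6, 2
d = r₁ − r₂: 1, 6, 1, -3, -6, -3, 4
d²: 1, 36, 1, 9, 36, 9, 16; Σd² = 108
ρ = 1 − 6·108/(7·48) = 1 − 648/336 = -0.929

-0.929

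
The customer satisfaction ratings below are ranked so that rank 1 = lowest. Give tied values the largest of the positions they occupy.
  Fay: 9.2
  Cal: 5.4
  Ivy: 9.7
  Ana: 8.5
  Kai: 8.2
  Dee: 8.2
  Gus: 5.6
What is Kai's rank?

4

Sorted (ascending): 5.4, 5.6, 8.2, 8.2, 8.5, 9.2, 9.7
The 2 values of 8.2 occupy positions 3–4 → each gets rank 4.
Kai has value 8.2 → rank 4.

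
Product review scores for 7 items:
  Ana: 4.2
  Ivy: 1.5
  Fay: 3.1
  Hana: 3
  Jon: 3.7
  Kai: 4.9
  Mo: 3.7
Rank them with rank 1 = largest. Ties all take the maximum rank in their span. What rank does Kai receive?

Sorted (descending): 4.9, 4.2, 3.7, 3.7, 3.1, 3, 1.5
The 2 values of 3.7 occupy positions 3–4 → each gets rank 4.
Kai has value 4.9 → rank 1.

1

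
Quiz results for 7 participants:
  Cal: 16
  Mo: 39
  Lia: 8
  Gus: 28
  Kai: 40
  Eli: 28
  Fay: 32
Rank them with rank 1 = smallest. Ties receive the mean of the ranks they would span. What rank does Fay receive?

Sorted (ascending): 8, 16, 28, 28, 32, 39, 40
The 2 values of 28 occupy positions 3–4 → average rank (3+4)/2 = 3.5.
Fay has value 32 → rank 5.

5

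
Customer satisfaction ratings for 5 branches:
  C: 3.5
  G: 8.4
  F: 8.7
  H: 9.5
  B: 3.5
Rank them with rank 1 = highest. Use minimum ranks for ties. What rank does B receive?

Sorted (descending): 9.5, 8.7, 8.4, 3.5, 3.5
The 2 values of 3.5 occupy positions 4–5 → each gets rank 4.
B has value 3.5 → rank 4.

4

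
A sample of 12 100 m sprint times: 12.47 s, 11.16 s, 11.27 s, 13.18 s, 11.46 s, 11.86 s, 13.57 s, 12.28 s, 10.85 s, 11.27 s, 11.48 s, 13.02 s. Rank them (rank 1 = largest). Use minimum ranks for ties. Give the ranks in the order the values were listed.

4, 11, 9, 2, 8, 6, 1, 5, 12, 9, 7, 3

Sorted (descending): 13.57, 13.18, 13.02, 12.47, 12.28, 11.86, 11.48, 11.46, 11.27, 11.27, 11.16, 10.85
The 2 values of 11.27 occupy positions 9–10 → each gets rank 9.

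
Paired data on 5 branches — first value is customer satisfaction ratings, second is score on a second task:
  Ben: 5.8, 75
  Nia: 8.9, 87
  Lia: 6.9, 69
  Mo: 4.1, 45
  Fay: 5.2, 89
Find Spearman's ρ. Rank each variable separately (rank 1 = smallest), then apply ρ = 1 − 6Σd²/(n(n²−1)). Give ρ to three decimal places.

Ranks of variable 1: 3, 5, 4, 1, 2
Ranks of variable 2: 3, 4, 2, 1, 5
d = r₁ − r₂: 0, 1, 2, 0, -3
d²: 0, 1, 4, 0, 9; Σd² = 14
ρ = 1 − 6·14/(5·24) = 1 − 84/120 = 0.300

0.300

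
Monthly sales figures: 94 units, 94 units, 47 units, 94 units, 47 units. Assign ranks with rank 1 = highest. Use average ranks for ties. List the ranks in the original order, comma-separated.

2, 2, 4.5, 2, 4.5

Sorted (descending): 94, 94, 94, 47, 47
The 3 values of 94 occupy positions 1–3 → average rank 2.
The 2 values of 47 occupy positions 4–5 → average rank (4+5)/2 = 4.5.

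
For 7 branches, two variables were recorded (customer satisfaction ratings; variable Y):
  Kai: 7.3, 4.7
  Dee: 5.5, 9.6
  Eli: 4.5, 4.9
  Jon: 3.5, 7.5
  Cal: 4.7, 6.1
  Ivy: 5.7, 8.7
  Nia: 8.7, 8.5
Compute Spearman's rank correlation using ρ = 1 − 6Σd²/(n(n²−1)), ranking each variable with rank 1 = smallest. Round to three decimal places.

0.143

Ranks of variable 1: 6, 4, 2, 1, 3, 5, 7
Ranks of variable 2: 1, 7, 2, 4, 3, 6, 5
d = r₁ − r₂: 5, -3, 0, -3, 0, -1, 2
d²: 25, 9, 0, 9, 0, 1, 4; Σd² = 48
ρ = 1 − 6·48/(7·48) = 1 − 288/336 = 0.143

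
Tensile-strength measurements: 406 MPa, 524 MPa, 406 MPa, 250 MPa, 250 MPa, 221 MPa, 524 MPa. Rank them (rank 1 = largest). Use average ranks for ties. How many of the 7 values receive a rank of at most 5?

Sorted (descending): 524, 524, 406, 406, 250, 250, 221
The 2 values of 524 occupy positions 1–2 → average rank (1+2)/2 = 1.5.
The 2 values of 406 occupy positions 3–4 → average rank (3+4)/2 = 3.5.
The 2 values of 250 occupy positions 5–6 → average rank (5+6)/2 = 5.5.
Ranks ≤ 5: {1.5, 1.5, 3.5, 3.5} → 4 values.

4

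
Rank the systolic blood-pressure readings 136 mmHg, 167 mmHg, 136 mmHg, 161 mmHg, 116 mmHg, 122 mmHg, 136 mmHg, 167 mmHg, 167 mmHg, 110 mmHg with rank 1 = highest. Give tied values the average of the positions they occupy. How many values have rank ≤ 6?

7

Sorted (descending): 167, 167, 167, 161, 136, 136, 136, 122, 116, 110
The 3 values of 167 occupy positions 1–3 → average rank 2.
The 3 values of 136 occupy positions 5–7 → average rank 6.
Ranks ≤ 6: {2, 2, 2, 4, 6, 6, 6} → 7 values.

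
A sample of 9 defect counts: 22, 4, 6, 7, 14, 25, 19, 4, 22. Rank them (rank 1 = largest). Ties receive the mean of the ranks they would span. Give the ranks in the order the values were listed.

Sorted (descending): 25, 22, 22, 19, 14, 7, 6, 4, 4
The 2 values of 22 occupy positions 2–3 → average rank (2+3)/2 = 2.5.
The 2 values of 4 occupy positions 8–9 → average rank (8+9)/2 = 8.5.

2.5, 8.5, 7, 6, 5, 1, 4, 8.5, 2.5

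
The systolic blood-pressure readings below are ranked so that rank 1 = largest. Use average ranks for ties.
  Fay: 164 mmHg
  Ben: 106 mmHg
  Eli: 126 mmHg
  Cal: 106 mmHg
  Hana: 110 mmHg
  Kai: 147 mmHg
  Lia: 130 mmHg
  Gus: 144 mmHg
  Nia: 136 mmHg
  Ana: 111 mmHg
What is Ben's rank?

Sorted (descending): 164, 147, 144, 136, 130, 126, 111, 110, 106, 106
The 2 values of 106 occupy positions 9–10 → average rank (9+10)/2 = 9.5.
Ben has value 106 mmHg → rank 9.5.

9.5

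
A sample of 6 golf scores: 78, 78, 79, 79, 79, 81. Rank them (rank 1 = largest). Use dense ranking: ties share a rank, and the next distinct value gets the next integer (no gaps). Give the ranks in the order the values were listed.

Sorted (descending): 81, 79, 79, 79, 78, 78
The 3 values of 79 share dense rank 2.
The 2 values of 78 share dense rank 3.
Remaining distinct values take the next consecutive integers.

3, 3, 2, 2, 2, 1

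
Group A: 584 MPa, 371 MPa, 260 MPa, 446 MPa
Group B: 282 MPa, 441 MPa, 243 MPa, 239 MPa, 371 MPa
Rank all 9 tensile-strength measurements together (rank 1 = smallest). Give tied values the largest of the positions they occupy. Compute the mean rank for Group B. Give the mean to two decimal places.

4.00

Sorted (ascending): 239, 243, 260, 282, 371, 371, 441, 446, 584
The 2 values of 371 occupy positions 5–6 → each gets rank 6.
Group B values → pooled ranks: 282→4, 441→7, 243→2, 239→1, 371→6
Mean rank = (4 + 7 + 2 + 1 + 6) / 5 = 4.00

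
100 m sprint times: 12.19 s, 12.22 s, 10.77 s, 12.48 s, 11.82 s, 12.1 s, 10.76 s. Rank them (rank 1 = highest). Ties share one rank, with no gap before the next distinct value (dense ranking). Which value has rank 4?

12.1

Sorted (descending): 12.48, 12.22, 12.19, 12.1, 11.82, 10.77, 10.76
No ties — each value takes its position as its rank.
Rank 4 → value 12.1.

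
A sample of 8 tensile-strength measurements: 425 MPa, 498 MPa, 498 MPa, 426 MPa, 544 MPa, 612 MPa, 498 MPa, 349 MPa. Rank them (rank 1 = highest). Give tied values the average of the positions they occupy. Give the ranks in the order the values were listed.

Sorted (descending): 612, 544, 498, 498, 498, 426, 425, 349
The 3 values of 498 occupy positions 3–5 → average rank 4.

7, 4, 4, 6, 2, 1, 4, 8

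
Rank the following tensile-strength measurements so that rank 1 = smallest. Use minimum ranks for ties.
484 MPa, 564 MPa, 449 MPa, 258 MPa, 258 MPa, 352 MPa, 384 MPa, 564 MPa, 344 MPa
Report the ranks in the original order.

Sorted (ascending): 258, 258, 344, 352, 384, 449, 484, 564, 564
The 2 values of 258 occupy positions 1–2 → each gets rank 1.
The 2 values of 564 occupy positions 8–9 → each gets rank 8.

7, 8, 6, 1, 1, 4, 5, 8, 3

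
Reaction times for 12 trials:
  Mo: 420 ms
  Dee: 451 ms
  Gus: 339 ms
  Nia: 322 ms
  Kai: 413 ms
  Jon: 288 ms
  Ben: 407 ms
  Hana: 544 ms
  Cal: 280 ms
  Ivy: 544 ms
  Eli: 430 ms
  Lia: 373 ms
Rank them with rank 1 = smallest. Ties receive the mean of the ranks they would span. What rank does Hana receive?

11.5

Sorted (ascending): 280, 288, 322, 339, 373, 407, 413, 420, 430, 451, 544, 544
The 2 values of 544 occupy positions 11–12 → average rank (11+12)/2 = 11.5.
Hana has value 544 ms → rank 11.5.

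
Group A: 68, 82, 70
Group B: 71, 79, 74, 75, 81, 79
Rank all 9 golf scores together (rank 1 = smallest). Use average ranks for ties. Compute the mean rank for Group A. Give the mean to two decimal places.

4.00

Sorted (ascending): 68, 70, 71, 74, 75, 79, 79, 81, 82
The 2 values of 79 occupy positions 6–7 → average rank (6+7)/2 = 6.5.
Group A values → pooled ranks: 68→1, 82→9, 70→2
Mean rank = (1 + 9 + 2) / 3 = 4.00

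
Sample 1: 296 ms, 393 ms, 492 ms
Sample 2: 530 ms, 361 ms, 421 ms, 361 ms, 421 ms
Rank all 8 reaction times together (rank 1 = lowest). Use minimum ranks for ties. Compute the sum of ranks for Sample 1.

12

Sorted (ascending): 296, 361, 361, 393, 421, 421, 492, 530
The 2 values of 361 occupy positions 2–3 → each gets rank 2.
The 2 values of 421 occupy positions 5–6 → each gets rank 5.
Sample 1 values → pooled ranks: 296→1, 393→4, 492→7
Rank sum = 1 + 4 + 7 = 12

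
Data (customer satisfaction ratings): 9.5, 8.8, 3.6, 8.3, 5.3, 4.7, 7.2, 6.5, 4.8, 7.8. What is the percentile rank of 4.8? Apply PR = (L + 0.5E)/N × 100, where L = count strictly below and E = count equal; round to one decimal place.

25.0

N = 10.
Strictly below 4.8: 2. Equal to 4.8: 1.
PR = (2 + 0.5·1)/10 × 100 = 25.0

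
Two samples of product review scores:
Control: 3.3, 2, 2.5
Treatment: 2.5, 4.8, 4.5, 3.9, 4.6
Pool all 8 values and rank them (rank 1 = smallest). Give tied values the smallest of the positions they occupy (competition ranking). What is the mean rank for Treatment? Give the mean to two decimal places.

5.60

Sorted (ascending): 2, 2.5, 2.5, 3.3, 3.9, 4.5, 4.6, 4.8
The 2 values of 2.5 occupy positions 2–3 → each gets rank 2.
Treatment values → pooled ranks: 2.5→2, 4.8→8, 4.5→6, 3.9→5, 4.6→7
Mean rank = (2 + 8 + 6 + 5 + 7) / 5 = 5.60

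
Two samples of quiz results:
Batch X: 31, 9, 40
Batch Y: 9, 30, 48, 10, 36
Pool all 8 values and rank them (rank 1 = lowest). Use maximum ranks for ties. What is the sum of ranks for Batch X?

14

Sorted (ascending): 9, 9, 10, 30, 31, 36, 40, 48
The 2 values of 9 occupy positions 1–2 → each gets rank 2.
Batch X values → pooled ranks: 31→5, 9→2, 40→7
Rank sum = 5 + 2 + 7 = 14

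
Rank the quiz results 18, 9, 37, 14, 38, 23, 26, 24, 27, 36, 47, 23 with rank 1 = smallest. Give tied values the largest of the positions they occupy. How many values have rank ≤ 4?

3

Sorted (ascending): 9, 14, 18, 23, 23, 24, 26, 27, 36, 37, 38, 47
The 2 values of 23 occupy positions 4–5 → each gets rank 5.
Ranks ≤ 4: {1, 2, 3} → 3 values.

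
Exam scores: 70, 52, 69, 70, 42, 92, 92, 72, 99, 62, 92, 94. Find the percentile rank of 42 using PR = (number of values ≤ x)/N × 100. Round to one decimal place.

N = 12.
Strictly below 42: 0. Equal to 42: 1.
PR = 1/12 × 100 = 8.3

8.3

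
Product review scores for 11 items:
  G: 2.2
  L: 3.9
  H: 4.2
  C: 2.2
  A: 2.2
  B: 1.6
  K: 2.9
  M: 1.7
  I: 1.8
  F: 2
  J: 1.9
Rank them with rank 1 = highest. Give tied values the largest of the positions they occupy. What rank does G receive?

6

Sorted (descending): 4.2, 3.9, 2.9, 2.2, 2.2, 2.2, 2, 1.9, 1.8, 1.7, 1.6
The 3 values of 2.2 occupy positions 4–6 → each gets rank 6.
G has value 2.2 → rank 6.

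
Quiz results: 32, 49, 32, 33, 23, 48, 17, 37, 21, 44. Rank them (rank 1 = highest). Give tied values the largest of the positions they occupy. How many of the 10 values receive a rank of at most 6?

Sorted (descending): 49, 48, 44, 37, 33, 32, 32, 23, 21, 17
The 2 values of 32 occupy positions 6–7 → each gets rank 7.
Ranks ≤ 6: {1, 2, 3, 4, 5} → 5 values.

5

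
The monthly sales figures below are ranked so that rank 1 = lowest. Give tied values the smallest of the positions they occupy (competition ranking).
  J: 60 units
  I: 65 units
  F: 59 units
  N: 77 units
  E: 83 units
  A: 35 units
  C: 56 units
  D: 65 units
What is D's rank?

Sorted (ascending): 35, 56, 59, 60, 65, 65, 77, 83
The 2 values of 65 occupy positions 5–6 → each gets rank 5.
D has value 65 units → rank 5.

5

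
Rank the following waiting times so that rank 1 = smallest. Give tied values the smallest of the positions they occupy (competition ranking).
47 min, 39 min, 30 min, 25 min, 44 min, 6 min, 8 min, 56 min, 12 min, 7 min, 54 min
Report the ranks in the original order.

Sorted (ascending): 6, 7, 8, 12, 25, 30, 39, 44, 47, 54, 56
No ties — each value takes its position as its rank.

9, 7, 6, 5, 8, 1, 3, 11, 4, 2, 10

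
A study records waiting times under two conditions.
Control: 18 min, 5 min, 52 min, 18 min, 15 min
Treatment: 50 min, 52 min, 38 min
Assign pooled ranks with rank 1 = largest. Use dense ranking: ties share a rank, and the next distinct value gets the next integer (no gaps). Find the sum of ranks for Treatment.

6

Sorted (descending): 52, 52, 50, 38, 18, 18, 15, 5
The 2 values of 52 share dense rank 1.
The 2 values of 18 share dense rank 4.
Remaining distinct values take the next consecutive integers.
Treatment values → pooled ranks: 50→2, 52→1, 38→3
Rank sum = 2 + 1 + 3 = 6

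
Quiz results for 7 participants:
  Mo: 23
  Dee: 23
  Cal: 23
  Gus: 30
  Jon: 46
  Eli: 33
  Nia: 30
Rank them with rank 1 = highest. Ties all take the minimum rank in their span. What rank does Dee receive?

Sorted (descending): 46, 33, 30, 30, 23, 23, 23
The 2 values of 30 occupy positions 3–4 → each gets rank 3.
The 3 values of 23 occupy positions 5–7 → each gets rank 5.
Dee has value 23 → rank 5.

5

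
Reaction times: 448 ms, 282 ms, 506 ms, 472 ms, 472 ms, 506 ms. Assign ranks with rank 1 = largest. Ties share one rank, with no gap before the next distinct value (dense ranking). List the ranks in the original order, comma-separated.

Sorted (descending): 506, 506, 472, 472, 448, 282
The 2 values of 506 share dense rank 1.
The 2 values of 472 share dense rank 2.
Remaining distinct values take the next consecutive integers.

3, 4, 1, 2, 2, 1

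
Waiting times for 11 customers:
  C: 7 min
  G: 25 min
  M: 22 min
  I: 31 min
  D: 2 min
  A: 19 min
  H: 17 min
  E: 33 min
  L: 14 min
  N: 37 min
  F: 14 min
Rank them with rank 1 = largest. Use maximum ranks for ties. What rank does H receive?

7

Sorted (descending): 37, 33, 31, 25, 22, 19, 17, 14, 14, 7, 2
The 2 values of 14 occupy positions 8–9 → each gets rank 9.
H has value 17 min → rank 7.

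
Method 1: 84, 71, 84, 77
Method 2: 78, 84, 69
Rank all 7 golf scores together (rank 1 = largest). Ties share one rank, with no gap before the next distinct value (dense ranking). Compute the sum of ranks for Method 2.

8

Sorted (descending): 84, 84, 84, 78, 77, 71, 69
The 3 values of 84 share dense rank 1.
Remaining distinct values take the next consecutive integers.
Method 2 values → pooled ranks: 78→2, 84→1, 69→5
Rank sum = 2 + 1 + 5 = 8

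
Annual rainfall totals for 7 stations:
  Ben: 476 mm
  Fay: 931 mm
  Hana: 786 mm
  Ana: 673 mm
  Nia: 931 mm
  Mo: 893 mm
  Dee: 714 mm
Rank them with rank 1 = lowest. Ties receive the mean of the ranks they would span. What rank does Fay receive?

6.5

Sorted (ascending): 476, 673, 714, 786, 893, 931, 931
The 2 values of 931 occupy positions 6–7 → average rank (6+7)/2 = 6.5.
Fay has value 931 mm → rank 6.5.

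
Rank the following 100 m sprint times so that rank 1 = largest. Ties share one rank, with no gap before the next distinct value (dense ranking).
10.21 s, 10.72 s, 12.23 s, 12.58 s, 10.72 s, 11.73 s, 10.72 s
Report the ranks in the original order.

5, 4, 2, 1, 4, 3, 4

Sorted (descending): 12.58, 12.23, 11.73, 10.72, 10.72, 10.72, 10.21
The 3 values of 10.72 share dense rank 4.
Remaining distinct values take the next consecutive integers.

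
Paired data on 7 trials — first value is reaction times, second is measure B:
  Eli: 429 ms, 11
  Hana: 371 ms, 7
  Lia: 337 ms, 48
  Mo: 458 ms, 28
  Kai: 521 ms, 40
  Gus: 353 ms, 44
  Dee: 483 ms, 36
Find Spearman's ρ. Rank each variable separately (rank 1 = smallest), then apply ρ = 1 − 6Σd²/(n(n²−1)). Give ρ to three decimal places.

Ranks of variable 1: 4, 3, 1, 5, 7, 2, 6
Ranks of variable 2: 2, 1, 7, 3, 5, 6, 4
d = r₁ − r₂: 2, 2, -6, 2, 2, -4, 2
d²: 4, 4, 36, 4, 4, 16, 4; Σd² = 72
ρ = 1 − 6·72/(7·48) = 1 − 432/336 = -0.286

-0.286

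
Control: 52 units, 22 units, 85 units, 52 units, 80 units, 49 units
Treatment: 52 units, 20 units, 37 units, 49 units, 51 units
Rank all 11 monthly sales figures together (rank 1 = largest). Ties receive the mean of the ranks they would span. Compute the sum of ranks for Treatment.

Sorted (descending): 85, 80, 52, 52, 52, 51, 49, 49, 37, 22, 20
The 3 values of 52 occupy positions 3–5 → average rank 4.
The 2 values of 49 occupy positions 7–8 → average rank (7+8)/2 = 7.5.
Treatment values → pooled ranks: 52→4, 20→11, 37→9, 49→7.5, 51→6
Rank sum = 4 + 11 + 9 + 7.5 + 6 = 37.5

37.5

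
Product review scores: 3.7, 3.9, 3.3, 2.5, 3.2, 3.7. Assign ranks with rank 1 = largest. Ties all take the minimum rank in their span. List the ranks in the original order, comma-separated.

2, 1, 4, 6, 5, 2

Sorted (descending): 3.9, 3.7, 3.7, 3.3, 3.2, 2.5
The 2 values of 3.7 occupy positions 2–3 → each gets rank 2.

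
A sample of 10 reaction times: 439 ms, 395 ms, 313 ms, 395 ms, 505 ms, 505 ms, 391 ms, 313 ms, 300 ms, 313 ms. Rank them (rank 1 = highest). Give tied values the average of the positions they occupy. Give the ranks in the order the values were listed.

3, 4.5, 8, 4.5, 1.5, 1.5, 6, 8, 10, 8

Sorted (descending): 505, 505, 439, 395, 395, 391, 313, 313, 313, 300
The 2 values of 505 occupy positions 1–2 → average rank (1+2)/2 = 1.5.
The 2 values of 395 occupy positions 4–5 → average rank (4+5)/2 = 4.5.
The 3 values of 313 occupy positions 7–9 → average rank 8.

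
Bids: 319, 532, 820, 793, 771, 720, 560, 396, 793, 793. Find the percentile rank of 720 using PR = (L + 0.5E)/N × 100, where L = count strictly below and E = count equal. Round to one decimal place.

N = 10.
Strictly below 720: 4. Equal to 720: 1.
PR = (4 + 0.5·1)/10 × 100 = 45.0

45.0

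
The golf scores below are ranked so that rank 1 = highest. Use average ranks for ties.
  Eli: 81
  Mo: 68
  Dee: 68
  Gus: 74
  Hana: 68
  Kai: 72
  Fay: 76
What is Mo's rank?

6

Sorted (descending): 81, 76, 74, 72, 68, 68, 68
The 3 values of 68 occupy positions 5–7 → average rank 6.
Mo has value 68 → rank 6.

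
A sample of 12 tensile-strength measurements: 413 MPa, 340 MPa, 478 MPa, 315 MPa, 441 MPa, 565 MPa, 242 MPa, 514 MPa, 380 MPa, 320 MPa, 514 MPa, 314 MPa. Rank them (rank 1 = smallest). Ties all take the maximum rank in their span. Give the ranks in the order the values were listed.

7, 5, 9, 3, 8, 12, 1, 11, 6, 4, 11, 2

Sorted (ascending): 242, 314, 315, 320, 340, 380, 413, 441, 478, 514, 514, 565
The 2 values of 514 occupy positions 10–11 → each gets rank 11.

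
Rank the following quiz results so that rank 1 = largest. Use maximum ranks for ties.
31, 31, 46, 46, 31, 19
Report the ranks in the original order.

Sorted (descending): 46, 46, 31, 31, 31, 19
The 2 values of 46 occupy positions 1–2 → each gets rank 2.
The 3 values of 31 occupy positions 3–5 → each gets rank 5.

5, 5, 2, 2, 5, 6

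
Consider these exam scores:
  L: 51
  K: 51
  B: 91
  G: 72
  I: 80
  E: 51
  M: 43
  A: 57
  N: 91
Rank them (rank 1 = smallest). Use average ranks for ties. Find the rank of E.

Sorted (ascending): 43, 51, 51, 51, 57, 72, 80, 91, 91
The 3 values of 51 occupy positions 2–4 → average rank 3.
The 2 values of 91 occupy positions 8–9 → average rank (8+9)/2 = 8.5.
E has value 51 → rank 3.

3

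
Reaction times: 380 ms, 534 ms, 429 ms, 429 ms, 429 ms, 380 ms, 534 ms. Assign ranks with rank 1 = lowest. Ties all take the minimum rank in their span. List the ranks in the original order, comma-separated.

Sorted (ascending): 380, 380, 429, 429, 429, 534, 534
The 2 values of 380 occupy positions 1–2 → each gets rank 1.
The 3 values of 429 occupy positions 3–5 → each gets rank 3.
The 2 values of 534 occupy positions 6–7 → each gets rank 6.

1, 6, 3, 3, 3, 1, 6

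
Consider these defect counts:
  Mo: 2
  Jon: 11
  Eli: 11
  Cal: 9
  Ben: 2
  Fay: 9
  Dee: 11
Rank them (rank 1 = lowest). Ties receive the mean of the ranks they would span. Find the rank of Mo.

Sorted (ascending): 2, 2, 9, 9, 11, 11, 11
The 2 values of 2 occupy positions 1–2 → average rank (1+2)/2 = 1.5.
The 2 values of 9 occupy positions 3–4 → average rank (3+4)/2 = 3.5.
The 3 values of 11 occupy positions 5–7 → average rank 6.
Mo has value 2 → rank 1.5.

1.5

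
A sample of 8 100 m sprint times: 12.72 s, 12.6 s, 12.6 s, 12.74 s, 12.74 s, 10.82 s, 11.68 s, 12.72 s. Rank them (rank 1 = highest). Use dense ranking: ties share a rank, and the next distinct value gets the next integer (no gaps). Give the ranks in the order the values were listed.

Sorted (descending): 12.74, 12.74, 12.72, 12.72, 12.6, 12.6, 11.68, 10.82
The 2 values of 12.74 share dense rank 1.
The 2 values of 12.72 share dense rank 2.
The 2 values of 12.6 share dense rank 3.
Remaining distinct values take the next consecutive integers.

2, 3, 3, 1, 1, 5, 4, 2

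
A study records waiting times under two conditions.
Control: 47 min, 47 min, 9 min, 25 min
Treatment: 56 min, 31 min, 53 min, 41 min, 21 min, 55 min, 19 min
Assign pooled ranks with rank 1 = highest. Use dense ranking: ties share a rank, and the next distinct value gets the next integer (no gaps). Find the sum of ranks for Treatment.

34

Sorted (descending): 56, 55, 53, 47, 47, 41, 31, 25, 21, 19, 9
The 2 values of 47 share dense rank 4.
Remaining distinct values take the next consecutive integers.
Treatment values → pooled ranks: 56→1, 31→6, 53→3, 41→5, 21→8, 55→2, 19→9
Rank sum = 1 + 6 + 3 + 5 + 8 + 2 + 9 = 34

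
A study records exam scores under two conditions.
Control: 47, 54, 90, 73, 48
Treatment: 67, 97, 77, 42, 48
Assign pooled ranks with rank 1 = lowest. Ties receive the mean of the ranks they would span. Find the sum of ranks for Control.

26.5

Sorted (ascending): 42, 47, 48, 48, 54, 67, 73, 77, 90, 97
The 2 values of 48 occupy positions 3–4 → average rank (3+4)/2 = 3.5.
Control values → pooled ranks: 47→2, 54→5, 90→9, 73→7, 48→3.5
Rank sum = 2 + 5 + 9 + 7 + 3.5 = 26.5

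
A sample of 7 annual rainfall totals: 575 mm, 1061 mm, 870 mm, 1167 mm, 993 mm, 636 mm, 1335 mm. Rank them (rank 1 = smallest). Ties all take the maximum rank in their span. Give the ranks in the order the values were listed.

1, 5, 3, 6, 4, 2, 7

Sorted (ascending): 575, 636, 870, 993, 1061, 1167, 1335
No ties — each value takes its position as its rank.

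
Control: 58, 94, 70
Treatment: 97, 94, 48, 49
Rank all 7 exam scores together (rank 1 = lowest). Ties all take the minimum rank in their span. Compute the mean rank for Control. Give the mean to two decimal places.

4.00

Sorted (ascending): 48, 49, 58, 70, 94, 94, 97
The 2 values of 94 occupy positions 5–6 → each gets rank 5.
Control values → pooled ranks: 58→3, 94→5, 70→4
Mean rank = (3 + 5 + 4) / 3 = 4.00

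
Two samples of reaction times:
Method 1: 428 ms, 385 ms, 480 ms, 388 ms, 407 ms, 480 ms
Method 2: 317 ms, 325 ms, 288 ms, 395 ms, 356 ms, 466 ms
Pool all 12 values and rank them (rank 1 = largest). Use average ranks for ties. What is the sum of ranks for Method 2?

Sorted (descending): 480, 480, 466, 428, 407, 395, 388, 385, 356, 325, 317, 288
The 2 values of 480 occupy positions 1–2 → average rank (1+2)/2 = 1.5.
Method 2 values → pooled ranks: 317→11, 325→10, 288→12, 395→6, 356→9, 466→3
Rank sum = 11 + 10 + 12 + 6 + 9 + 3 = 51

51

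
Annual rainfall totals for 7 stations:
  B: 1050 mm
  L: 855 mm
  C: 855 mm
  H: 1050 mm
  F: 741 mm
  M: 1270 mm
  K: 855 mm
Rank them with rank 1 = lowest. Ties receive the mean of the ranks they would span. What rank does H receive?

5.5

Sorted (ascending): 741, 855, 855, 855, 1050, 1050, 1270
The 3 values of 855 occupy positions 2–4 → average rank 3.
The 2 values of 1050 occupy positions 5–6 → average rank (5+6)/2 = 5.5.
H has value 1050 mm → rank 5.5.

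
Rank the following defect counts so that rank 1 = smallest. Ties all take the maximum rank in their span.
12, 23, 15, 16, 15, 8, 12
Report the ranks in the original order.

3, 7, 5, 6, 5, 1, 3

Sorted (ascending): 8, 12, 12, 15, 15, 16, 23
The 2 values of 12 occupy positions 2–3 → each gets rank 3.
The 2 values of 15 occupy positions 4–5 → each gets rank 5.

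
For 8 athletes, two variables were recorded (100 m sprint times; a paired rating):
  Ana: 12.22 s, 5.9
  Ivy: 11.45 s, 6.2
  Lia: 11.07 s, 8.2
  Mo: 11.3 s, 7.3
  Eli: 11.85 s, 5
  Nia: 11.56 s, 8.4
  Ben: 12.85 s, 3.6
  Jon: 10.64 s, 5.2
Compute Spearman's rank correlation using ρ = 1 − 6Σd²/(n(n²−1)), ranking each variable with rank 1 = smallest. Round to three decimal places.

-0.452

Ranks of variable 1: 7, 4, 2, 3, 6, 5, 8, 1
Ranks of variable 2: 4, 5, 7, 6, 2, 8, 1, 3
d = r₁ − r₂: 3, -1, -5, -3, 4, -3, 7, -2
d²: 9, 1, 25, 9, 16, 9, 49, 4; Σd² = 122
ρ = 1 − 6·122/(8·63) = 1 − 732/504 = -0.452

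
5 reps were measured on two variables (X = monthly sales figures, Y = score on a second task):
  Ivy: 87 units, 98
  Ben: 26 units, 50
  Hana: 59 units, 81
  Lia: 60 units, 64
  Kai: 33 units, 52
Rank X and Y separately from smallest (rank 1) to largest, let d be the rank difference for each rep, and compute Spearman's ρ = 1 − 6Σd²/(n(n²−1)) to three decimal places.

Ranks of variable 1: 5, 1, 3, 4, 2
Ranks of variable 2: 5, 1, 4, 3, 2
d = r₁ − r₂: 0, 0, -1, 1, 0
d²: 0, 0, 1, 1, 0; Σd² = 2
ρ = 1 − 6·2/(5·24) = 1 − 12/120 = 0.900

0.900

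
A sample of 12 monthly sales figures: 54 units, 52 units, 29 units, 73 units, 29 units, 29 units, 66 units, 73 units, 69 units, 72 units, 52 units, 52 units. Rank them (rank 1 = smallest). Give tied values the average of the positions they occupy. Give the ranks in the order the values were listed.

7, 5, 2, 11.5, 2, 2, 8, 11.5, 9, 10, 5, 5

Sorted (ascending): 29, 29, 29, 52, 52, 52, 54, 66, 69, 72, 73, 73
The 3 values of 29 occupy positions 1–3 → average rank 2.
The 3 values of 52 occupy positions 4–6 → average rank 5.
The 2 values of 73 occupy positions 11–12 → average rank (11+12)/2 = 11.5.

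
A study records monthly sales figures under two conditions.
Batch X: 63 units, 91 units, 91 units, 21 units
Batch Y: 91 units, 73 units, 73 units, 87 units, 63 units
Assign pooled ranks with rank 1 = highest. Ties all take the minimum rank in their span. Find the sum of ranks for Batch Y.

22

Sorted (descending): 91, 91, 91, 87, 73, 73, 63, 63, 21
The 3 values of 91 occupy positions 1–3 → each gets rank 1.
The 2 values of 73 occupy positions 5–6 → each gets rank 5.
The 2 values of 63 occupy positions 7–8 → each gets rank 7.
Batch Y values → pooled ranks: 91→1, 73→5, 73→5, 87→4, 63→7
Rank sum = 1 + 5 + 5 + 4 + 7 = 22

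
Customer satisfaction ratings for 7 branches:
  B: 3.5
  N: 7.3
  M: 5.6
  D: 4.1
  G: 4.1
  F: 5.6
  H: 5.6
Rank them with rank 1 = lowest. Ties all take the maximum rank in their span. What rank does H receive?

Sorted (ascending): 3.5, 4.1, 4.1, 5.6, 5.6, 5.6, 7.3
The 2 values of 4.1 occupy positions 2–3 → each gets rank 3.
The 3 values of 5.6 occupy positions 4–6 → each gets rank 6.
H has value 5.6 → rank 6.

6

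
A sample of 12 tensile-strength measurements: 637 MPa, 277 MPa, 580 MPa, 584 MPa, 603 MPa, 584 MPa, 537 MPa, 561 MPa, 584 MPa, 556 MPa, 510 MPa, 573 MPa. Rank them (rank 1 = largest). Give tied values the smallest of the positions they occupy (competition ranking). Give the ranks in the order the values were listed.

Sorted (descending): 637, 603, 584, 584, 584, 580, 573, 561, 556, 537, 510, 277
The 3 values of 584 occupy positions 3–5 → each gets rank 3.

1, 12, 6, 3, 2, 3, 10, 8, 3, 9, 11, 7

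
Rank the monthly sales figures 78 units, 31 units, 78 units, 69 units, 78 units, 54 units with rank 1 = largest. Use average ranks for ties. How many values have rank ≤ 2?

Sorted (descending): 78, 78, 78, 69, 54, 31
The 3 values of 78 occupy positions 1–3 → average rank 2.
Ranks ≤ 2: {2, 2, 2} → 3 values.

3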